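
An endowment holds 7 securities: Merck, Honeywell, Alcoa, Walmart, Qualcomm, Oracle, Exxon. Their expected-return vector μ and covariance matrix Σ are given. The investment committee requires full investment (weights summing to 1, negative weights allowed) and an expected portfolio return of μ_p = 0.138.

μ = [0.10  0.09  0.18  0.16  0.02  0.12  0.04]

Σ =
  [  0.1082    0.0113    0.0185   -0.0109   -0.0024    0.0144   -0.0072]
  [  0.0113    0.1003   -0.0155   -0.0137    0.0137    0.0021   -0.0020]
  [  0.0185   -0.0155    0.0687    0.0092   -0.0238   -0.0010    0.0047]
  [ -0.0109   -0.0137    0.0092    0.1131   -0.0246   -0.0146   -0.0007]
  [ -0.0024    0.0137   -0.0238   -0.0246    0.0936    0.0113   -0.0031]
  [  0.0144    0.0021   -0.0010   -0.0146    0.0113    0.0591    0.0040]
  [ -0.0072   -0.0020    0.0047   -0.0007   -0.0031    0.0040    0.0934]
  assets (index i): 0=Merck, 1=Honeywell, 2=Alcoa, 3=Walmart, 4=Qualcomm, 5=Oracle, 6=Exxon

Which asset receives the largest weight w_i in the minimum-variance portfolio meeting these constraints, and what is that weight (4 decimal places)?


p=Σ⁻¹μ = [0.1952  1.4155  2.9983  1.8697  1.0046  2.2346  0.2744]
q=Σ⁻¹𝟙 = [5.2369  12.0083  19.0211  14.8470  16.2857  15.3895  10.4030]
a=μᵀp=1.284981  b=𝟙ᵀp=9.992322  c=𝟙ᵀq=93.191453  D=ac−b²=19.902764
λ₁=(c·0.138−b)/D = (93.191453·0.138−9.992322)/19.902764 = 0.144106
λ₂=(a−b·0.138)/D = (1.284981−9.992322·0.138)/19.902764 = -0.004721
w* = 0.144106·p + -0.004721·q:
  w_0 = 0.144106·0.1952 + -0.004721·5.2369 = 0.0034  (Merck)
  w_1 = 0.144106·1.4155 + -0.004721·12.0083 = 0.1473  (Honeywell)
  w_2 = 0.144106·2.9983 + -0.004721·19.0211 = 0.3423  (Alcoa)
  w_3 = 0.144106·1.8697 + -0.004721·14.8470 = 0.1993  (Walmart)
  w_4 = 0.144106·1.0046 + -0.004721·16.2857 = 0.0679  (Qualcomm)
  w_5 = 0.144106·2.2346 + -0.004721·15.3895 = 0.2494  (Oracle)
  w_6 = 0.144106·0.2744 + -0.004721·10.4030 = -0.0096  (Exxon)
Σw_i=1.0000  μᵀw=0.1380
σ²=wᵀΣw=λ₁·μ_p+λ₂ = 0.144106·0.138 + -0.004721 = 0.015166 ≈ 0.0152

Alcoa (0.3423)


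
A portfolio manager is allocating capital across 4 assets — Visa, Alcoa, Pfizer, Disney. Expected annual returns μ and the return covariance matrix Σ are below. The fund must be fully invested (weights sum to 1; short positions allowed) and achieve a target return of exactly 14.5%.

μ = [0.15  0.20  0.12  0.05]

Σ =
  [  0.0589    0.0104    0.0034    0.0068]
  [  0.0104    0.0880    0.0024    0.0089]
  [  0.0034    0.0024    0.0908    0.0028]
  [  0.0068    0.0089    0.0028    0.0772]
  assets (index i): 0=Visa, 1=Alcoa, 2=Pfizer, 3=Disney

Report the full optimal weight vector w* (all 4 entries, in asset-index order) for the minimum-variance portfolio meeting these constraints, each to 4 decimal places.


g=Σ⁻¹μ = [2.1080  1.9719  1.1846  0.1917]
h=Σ⁻¹𝟙 = [13.7146  8.4181  9.9560  10.4138]
a=μᵀg=0.862320  b=𝟙ᵀg=5.456215  c=𝟙ᵀh=42.502459  D=ac−b²=6.880421
λ₁=(c·0.145−b)/D = (42.502459·0.145−5.456215)/6.880421 = 0.102703
λ₂=(a−b·0.145)/D = (0.862320−5.456215·0.145)/6.880421 = 0.010344
w* = 0.102703·g + 0.010344·h:
  w_0 = 0.102703·2.1080 + 0.010344·13.7146 = 0.3584  (Visa)
  w_1 = 0.102703·1.9719 + 0.010344·8.4181 = 0.2896  (Alcoa)
  w_2 = 0.102703·1.1846 + 0.010344·9.9560 = 0.2246  (Pfizer)
  w_3 = 0.102703·0.1917 + 0.010344·10.4138 = 0.1274  (Disney)
Σw_i=1.0000  μᵀw=0.1450
σ²=wᵀΣw=λ₁·μ_p+λ₂ = 0.102703·0.145 + 0.010344 = 0.025236 ≈ 0.0252

0.3584  0.2896  0.2246  0.1274


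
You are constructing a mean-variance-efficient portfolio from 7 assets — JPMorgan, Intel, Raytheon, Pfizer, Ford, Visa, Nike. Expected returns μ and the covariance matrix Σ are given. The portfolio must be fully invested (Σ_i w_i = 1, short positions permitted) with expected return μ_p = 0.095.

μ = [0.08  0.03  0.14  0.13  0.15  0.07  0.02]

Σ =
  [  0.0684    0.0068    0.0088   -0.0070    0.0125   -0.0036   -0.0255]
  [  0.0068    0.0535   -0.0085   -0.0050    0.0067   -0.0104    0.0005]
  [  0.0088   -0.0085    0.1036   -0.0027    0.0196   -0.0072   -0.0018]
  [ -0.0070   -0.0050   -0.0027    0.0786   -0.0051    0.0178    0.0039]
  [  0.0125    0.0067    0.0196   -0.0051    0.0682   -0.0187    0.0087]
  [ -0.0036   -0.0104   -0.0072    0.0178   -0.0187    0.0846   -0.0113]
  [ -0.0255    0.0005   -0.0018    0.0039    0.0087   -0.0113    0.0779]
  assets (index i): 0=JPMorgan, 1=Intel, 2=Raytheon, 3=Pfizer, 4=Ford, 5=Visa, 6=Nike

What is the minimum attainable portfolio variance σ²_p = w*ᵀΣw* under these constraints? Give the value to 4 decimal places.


x=Σ⁻¹μ = [0.9946  0.7382  1.0788  1.6600  2.0320  1.2148  0.4687]
y=Σ⁻¹𝟙 = [19.2034  21.1001  9.8769  11.5500  9.5749  18.4626  20.2464]
a=μᵀx=0.867761  b=𝟙ᵀx=8.187095  c=𝟙ᵀy=110.014390  D=ac−b²=28.437672
λ₁=(c·0.095−b)/D = (110.014390·0.095−8.187095)/28.437672 = 0.079622
λ₂=(a−b·0.095)/D = (0.867761−8.187095·0.095)/28.437672 = 0.003164
w* = 0.079622·x + 0.003164·y:
  w_0 = 0.079622·0.9946 + 0.003164·19.2034 = 0.1400  (JPMorgan)
  w_1 = 0.079622·0.7382 + 0.003164·21.1001 = 0.1255  (Intel)
  w_2 = 0.079622·1.0788 + 0.003164·9.8769 = 0.1172  (Raytheon)
  w_3 = 0.079622·1.6600 + 0.003164·11.5500 = 0.1687  (Pfizer)
  w_4 = 0.079622·2.0320 + 0.003164·9.5749 = 0.1921  (Ford)
  w_5 = 0.079622·1.2148 + 0.003164·18.4626 = 0.1551  (Visa)
  w_6 = 0.079622·0.4687 + 0.003164·20.2464 = 0.1014  (Nike)
Σw_i=1.0000  μᵀw=0.0950
σ²=wᵀΣw=λ₁·μ_p+λ₂ = 0.079622·0.095 + 0.003164 = 0.010728 ≈ 0.0107

0.0107


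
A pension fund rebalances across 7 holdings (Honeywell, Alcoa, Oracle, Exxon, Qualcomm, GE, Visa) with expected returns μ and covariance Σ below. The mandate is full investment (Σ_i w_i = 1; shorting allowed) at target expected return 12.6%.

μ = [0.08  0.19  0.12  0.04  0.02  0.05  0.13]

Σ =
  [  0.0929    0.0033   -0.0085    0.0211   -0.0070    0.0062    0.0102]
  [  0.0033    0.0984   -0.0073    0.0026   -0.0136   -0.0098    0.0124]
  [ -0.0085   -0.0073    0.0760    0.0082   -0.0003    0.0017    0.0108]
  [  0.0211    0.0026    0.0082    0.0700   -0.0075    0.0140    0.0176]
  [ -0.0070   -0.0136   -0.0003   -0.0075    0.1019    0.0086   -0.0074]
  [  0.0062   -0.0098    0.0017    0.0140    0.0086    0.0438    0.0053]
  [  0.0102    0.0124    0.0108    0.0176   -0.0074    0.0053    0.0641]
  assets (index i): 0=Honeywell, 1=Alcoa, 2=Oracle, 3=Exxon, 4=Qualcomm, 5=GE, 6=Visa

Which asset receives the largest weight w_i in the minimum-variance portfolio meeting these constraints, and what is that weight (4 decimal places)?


u=Σ⁻¹μ = [0.8662  2.0802  1.7200  -0.5050  0.4823  1.3292  1.2825]
v=Σ⁻¹𝟙 = [9.1483  13.2614  13.4446  4.9184  11.5522  19.2082  7.7092]
a=μᵀu=0.893562  b=𝟙ᵀu=7.255284  c=𝟙ᵀv=79.242474  D=ac−b²=18.168938
λ₁=(c·0.126−b)/D = (79.242474·0.126−7.255284)/18.168938 = 0.150216
λ₂=(a−b·0.126)/D = (0.893562−7.255284·0.126)/18.168938 = -0.001134
w* = 0.150216·u + -0.001134·v:
  w_0 = 0.150216·0.8662 + -0.001134·9.1483 = 0.1197  (Honeywell)
  w_1 = 0.150216·2.0802 + -0.001134·13.2614 = 0.2974  (Alcoa)
  w_2 = 0.150216·1.7200 + -0.001134·13.4446 = 0.2431  (Oracle)
  w_3 = 0.150216·-0.5050 + -0.001134·4.9184 = -0.0814  (Exxon)
  w_4 = 0.150216·0.4823 + -0.001134·11.5522 = 0.0593  (Qualcomm)
  w_5 = 0.150216·1.3292 + -0.001134·19.2082 = 0.1779  (GE)
  w_6 = 0.150216·1.2825 + -0.001134·7.7092 = 0.1839  (Visa)
Σw_i=1.0000  μᵀw=0.1260
σ²=wᵀΣw=λ₁·μ_p+λ₂ = 0.150216·0.126 + -0.001134 = 0.017793 ≈ 0.0178

Alcoa (0.2974)


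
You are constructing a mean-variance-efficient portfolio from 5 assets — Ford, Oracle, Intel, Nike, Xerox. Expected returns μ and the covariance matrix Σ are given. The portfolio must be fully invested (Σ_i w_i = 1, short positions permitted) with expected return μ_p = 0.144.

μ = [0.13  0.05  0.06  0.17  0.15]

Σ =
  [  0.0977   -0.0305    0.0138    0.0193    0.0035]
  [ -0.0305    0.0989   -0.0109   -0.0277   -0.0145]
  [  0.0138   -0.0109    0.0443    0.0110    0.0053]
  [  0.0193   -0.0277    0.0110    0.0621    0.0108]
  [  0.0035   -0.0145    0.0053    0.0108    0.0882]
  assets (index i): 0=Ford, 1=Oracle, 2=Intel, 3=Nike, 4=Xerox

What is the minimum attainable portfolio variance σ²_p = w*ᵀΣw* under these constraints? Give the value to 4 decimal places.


0.0223

u=Σ⁻¹μ = [1.2507  1.9870  0.5528  2.8599  1.5943]
v=Σ⁻¹𝟙 = [10.5862  21.9661  19.0418  17.2783  11.2690]
a=μᵀu=1.020439  b=𝟙ᵀu=8.244687  c=𝟙ᵀv=80.141463  D=ac−b²=13.804647
λ₁=(c·0.144−b)/D = (80.141463·0.144−8.244687)/13.804647 = 0.238737
λ₂=(a−b·0.144)/D = (1.020439−8.244687·0.144)/13.804647 = -0.012083
w* = 0.238737·u + -0.012083·v:
  w_0 = 0.238737·1.2507 + -0.012083·10.5862 = 0.1707  (Ford)
  w_1 = 0.238737·1.9870 + -0.012083·21.9661 = 0.2090  (Oracle)
  w_2 = 0.238737·0.5528 + -0.012083·19.0418 = -0.0981  (Intel)
  w_3 = 0.238737·2.8599 + -0.012083·17.2783 = 0.4740  (Nike)
  w_4 = 0.238737·1.5943 + -0.012083·11.2690 = 0.2445  (Xerox)
Σw_i=1.0000  μᵀw=0.1440
σ²=wᵀΣw=λ₁·μ_p+λ₂ = 0.238737·0.144 + -0.012083 = 0.022296 ≈ 0.0223


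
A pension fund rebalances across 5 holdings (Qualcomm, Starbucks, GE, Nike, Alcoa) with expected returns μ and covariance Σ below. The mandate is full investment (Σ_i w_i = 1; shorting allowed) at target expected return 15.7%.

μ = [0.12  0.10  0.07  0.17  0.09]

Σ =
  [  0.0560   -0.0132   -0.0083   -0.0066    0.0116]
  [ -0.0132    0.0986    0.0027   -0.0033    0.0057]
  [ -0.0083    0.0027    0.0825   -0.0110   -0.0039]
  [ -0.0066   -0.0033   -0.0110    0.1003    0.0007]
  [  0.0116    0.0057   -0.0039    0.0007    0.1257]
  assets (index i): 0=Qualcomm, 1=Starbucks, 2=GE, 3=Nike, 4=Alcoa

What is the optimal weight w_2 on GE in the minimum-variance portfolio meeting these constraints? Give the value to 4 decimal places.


-0.1216

x=Σ⁻¹μ = [2.8356  1.4010  1.3847  2.0765  0.4222]
y=Σ⁻¹𝟙 = [23.7785  13.0172  16.1785  13.6983  5.5965]
a=μᵀx=0.968308  b=𝟙ᵀx=8.120038  c=𝟙ᵀy=72.269036  D=ac−b²=4.043693
λ₁=(c·0.157−b)/D = (72.269036·0.157−8.120038)/4.043693 = 0.797835
λ₂=(a−b·0.157)/D = (0.968308−8.120038·0.157)/4.043693 = -0.075806
w* = 0.797835·x + -0.075806·y:
  w_0 = 0.797835·2.8356 + -0.075806·23.7785 = 0.4598  (Qualcomm)
  w_1 = 0.797835·1.4010 + -0.075806·13.0172 = 0.1310  (Starbucks)
  w_2 = 0.797835·1.3847 + -0.075806·16.1785 = -0.1216  (GE)
  w_3 = 0.797835·2.0765 + -0.075806·13.6983 = 0.6183  (Nike)
  w_4 = 0.797835·0.4222 + -0.075806·5.5965 = -0.0874  (Alcoa)
Σw_i=1.0000  μᵀw=0.1570
σ²=wᵀΣw=λ₁·μ_p+λ₂ = 0.797835·0.157 + -0.075806 = 0.049454 ≈ 0.0495


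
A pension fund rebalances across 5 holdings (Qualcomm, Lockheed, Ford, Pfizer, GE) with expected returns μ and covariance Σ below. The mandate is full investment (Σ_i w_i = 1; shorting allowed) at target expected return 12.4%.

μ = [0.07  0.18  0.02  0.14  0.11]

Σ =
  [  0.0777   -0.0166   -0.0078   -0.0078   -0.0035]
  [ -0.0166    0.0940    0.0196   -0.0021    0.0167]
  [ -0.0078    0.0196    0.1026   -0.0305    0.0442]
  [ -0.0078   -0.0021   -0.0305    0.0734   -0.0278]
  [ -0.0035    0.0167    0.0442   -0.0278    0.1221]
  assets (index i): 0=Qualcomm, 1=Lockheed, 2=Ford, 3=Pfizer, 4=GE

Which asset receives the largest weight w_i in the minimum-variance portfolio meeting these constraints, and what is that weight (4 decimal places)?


g=Σ⁻¹μ = [1.6770  2.0112  0.2179  2.6911  1.2077]
h=Σ⁻¹𝟙 = [19.2208  10.4219  12.9562  24.4513  8.1925]
a=μᵀg=0.993358  b=𝟙ᵀg=7.804877  c=𝟙ᵀh=75.242714  D=ac−b²=13.826836
λ₁=(c·0.124−b)/D = (75.242714·0.124−7.804877)/13.826836 = 0.110309
λ₂=(a−b·0.124)/D = (0.993358−7.804877·0.124)/13.826836 = 0.001848
w* = 0.110309·g + 0.001848·h:
  w_0 = 0.110309·1.6770 + 0.001848·19.2208 = 0.2205  (Qualcomm)
  w_1 = 0.110309·2.0112 + 0.001848·10.4219 = 0.2411  (Lockheed)
  w_2 = 0.110309·0.2179 + 0.001848·12.9562 = 0.0480  (Ford)
  w_3 = 0.110309·2.6911 + 0.001848·24.4513 = 0.3420  (Pfizer)
  w_4 = 0.110309·1.2077 + 0.001848·8.1925 = 0.1484  (GE)
Σw_i=1.0000  μᵀw=0.1240
σ²=wᵀΣw=λ₁·μ_p+λ₂ = 0.110309·0.124 + 0.001848 = 0.015526 ≈ 0.0155

Pfizer (0.3420)


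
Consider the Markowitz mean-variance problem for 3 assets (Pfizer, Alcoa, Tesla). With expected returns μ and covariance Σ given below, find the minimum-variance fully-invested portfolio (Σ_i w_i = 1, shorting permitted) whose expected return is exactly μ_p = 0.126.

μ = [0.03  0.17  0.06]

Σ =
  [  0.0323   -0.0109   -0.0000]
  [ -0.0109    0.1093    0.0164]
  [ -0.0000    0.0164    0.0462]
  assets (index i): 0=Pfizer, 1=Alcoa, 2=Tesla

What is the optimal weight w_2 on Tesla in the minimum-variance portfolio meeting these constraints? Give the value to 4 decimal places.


p=Σ⁻¹μ = [1.4658  1.5914  0.7338]
q=Σ⁻¹𝟙 = [34.2819  9.8445  18.1504]
a=μᵀp=0.358546  b=𝟙ᵀp=3.791050  c=𝟙ᵀq=62.276843  D=ac−b²=7.957021
λ₁=(c·0.126−b)/D = (62.276843·0.126−3.791050)/7.957021 = 0.509717
λ₂=(a−b·0.126)/D = (0.358546−3.791050·0.126)/7.957021 = -0.014971
w* = 0.509717·p + -0.014971·q:
  w_0 = 0.509717·1.4658 + -0.014971·34.2819 = 0.2339  (Pfizer)
  w_1 = 0.509717·1.5914 + -0.014971·9.8445 = 0.6638  (Alcoa)
  w_2 = 0.509717·0.7338 + -0.014971·18.1504 = 0.1023  (Tesla)
Σw_i=1.0000  μᵀw=0.1260
σ²=wᵀΣw=λ₁·μ_p+λ₂ = 0.509717·0.126 + -0.014971 = 0.049253 ≈ 0.0493

0.1023


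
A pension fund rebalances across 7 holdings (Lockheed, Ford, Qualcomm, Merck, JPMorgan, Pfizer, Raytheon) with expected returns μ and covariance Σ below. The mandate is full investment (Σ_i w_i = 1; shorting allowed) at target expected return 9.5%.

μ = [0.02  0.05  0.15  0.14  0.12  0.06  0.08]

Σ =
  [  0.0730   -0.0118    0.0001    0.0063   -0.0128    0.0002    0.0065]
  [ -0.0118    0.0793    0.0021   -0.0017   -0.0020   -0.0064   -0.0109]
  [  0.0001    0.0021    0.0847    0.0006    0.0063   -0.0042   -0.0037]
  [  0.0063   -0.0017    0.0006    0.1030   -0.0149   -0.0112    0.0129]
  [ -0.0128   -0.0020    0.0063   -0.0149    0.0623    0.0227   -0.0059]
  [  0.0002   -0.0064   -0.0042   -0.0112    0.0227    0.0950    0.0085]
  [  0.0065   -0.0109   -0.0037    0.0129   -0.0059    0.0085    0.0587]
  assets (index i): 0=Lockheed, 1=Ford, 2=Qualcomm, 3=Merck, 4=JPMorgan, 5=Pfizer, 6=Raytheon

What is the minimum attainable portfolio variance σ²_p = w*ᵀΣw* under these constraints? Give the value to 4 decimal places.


x=Σ⁻¹μ = [0.5761  0.9838  1.6395  1.5129  2.3124  0.2655  1.4466]
y=Σ⁻¹𝟙 = [17.8654  18.7665  10.8176  10.3723  20.9301  6.8371  18.0583]
a=μᵀx=0.927595  b=𝟙ᵀx=8.736903  c=𝟙ᵀy=103.647384  D=ac−b²=19.809315
λ₁=(c·0.095−b)/D = (103.647384·0.095−8.736903)/19.809315 = 0.056014
λ₂=(a−b·0.095)/D = (0.927595−8.736903·0.095)/19.809315 = 0.004926
w* = 0.056014·x + 0.004926·y:
  w_0 = 0.056014·0.5761 + 0.004926·17.8654 = 0.1203  (Lockheed)
  w_1 = 0.056014·0.9838 + 0.004926·18.7665 = 0.1476  (Ford)
  w_2 = 0.056014·1.6395 + 0.004926·10.8176 = 0.1451  (Qualcomm)
  w_3 = 0.056014·1.5129 + 0.004926·10.3723 = 0.1358  (Merck)
  w_4 = 0.056014·2.3124 + 0.004926·20.9301 = 0.2326  (JPMorgan)
  w_5 = 0.056014·0.2655 + 0.004926·6.8371 = 0.0486  (Pfizer)
  w_6 = 0.056014·1.4466 + 0.004926·18.0583 = 0.1700  (Raytheon)
Σw_i=1.0000  μᵀw=0.0950
σ²=wᵀΣw=λ₁·μ_p+λ₂ = 0.056014·0.095 + 0.004926 = 0.010248 ≈ 0.0102

0.0102


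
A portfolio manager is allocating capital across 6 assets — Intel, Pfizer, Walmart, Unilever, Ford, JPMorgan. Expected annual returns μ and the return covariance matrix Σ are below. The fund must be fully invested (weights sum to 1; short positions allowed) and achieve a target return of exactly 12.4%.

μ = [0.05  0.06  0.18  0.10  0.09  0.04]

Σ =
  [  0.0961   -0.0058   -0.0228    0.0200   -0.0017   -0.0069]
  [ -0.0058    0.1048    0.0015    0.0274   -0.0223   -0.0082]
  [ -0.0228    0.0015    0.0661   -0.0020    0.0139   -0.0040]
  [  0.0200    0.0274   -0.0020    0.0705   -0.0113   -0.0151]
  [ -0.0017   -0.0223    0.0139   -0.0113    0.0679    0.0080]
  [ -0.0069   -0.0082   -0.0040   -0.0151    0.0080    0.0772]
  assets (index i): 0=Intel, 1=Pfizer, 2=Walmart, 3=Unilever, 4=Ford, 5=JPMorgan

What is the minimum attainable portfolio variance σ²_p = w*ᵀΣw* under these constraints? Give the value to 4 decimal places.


x=Σ⁻¹μ = [1.0572  0.5258  2.9601  1.3742  1.0315  0.9837]
y=Σ⁻¹𝟙 = [14.3165  11.4327  18.0318  12.3103  15.1696  17.2175]
a=μᵀx=0.886823  b=𝟙ᵀx=7.932500  c=𝟙ᵀy=88.478361  D=ac−b²=15.540113
λ₁=(c·0.124−b)/D = (88.478361·0.124−7.932500)/15.540113 = 0.195547
λ₂=(a−b·0.124)/D = (0.886823−7.932500·0.124)/15.540113 = -0.006229
w* = 0.195547·x + -0.006229·y:
  w_0 = 0.195547·1.0572 + -0.006229·14.3165 = 0.1175  (Intel)
  w_1 = 0.195547·0.5258 + -0.006229·11.4327 = 0.0316  (Pfizer)
  w_2 = 0.195547·2.9601 + -0.006229·18.0318 = 0.4665  (Walmart)
  w_3 = 0.195547·1.3742 + -0.006229·12.3103 = 0.1920  (Unilever)
  w_4 = 0.195547·1.0315 + -0.006229·15.1696 = 0.1072  (Ford)
  w_5 = 0.195547·0.9837 + -0.006229·17.2175 = 0.0851  (JPMorgan)
Σw_i=1.0000  μᵀw=0.1240
σ²=wᵀΣw=λ₁·μ_p+λ₂ = 0.195547·0.124 + -0.006229 = 0.018018 ≈ 0.0180

0.0180


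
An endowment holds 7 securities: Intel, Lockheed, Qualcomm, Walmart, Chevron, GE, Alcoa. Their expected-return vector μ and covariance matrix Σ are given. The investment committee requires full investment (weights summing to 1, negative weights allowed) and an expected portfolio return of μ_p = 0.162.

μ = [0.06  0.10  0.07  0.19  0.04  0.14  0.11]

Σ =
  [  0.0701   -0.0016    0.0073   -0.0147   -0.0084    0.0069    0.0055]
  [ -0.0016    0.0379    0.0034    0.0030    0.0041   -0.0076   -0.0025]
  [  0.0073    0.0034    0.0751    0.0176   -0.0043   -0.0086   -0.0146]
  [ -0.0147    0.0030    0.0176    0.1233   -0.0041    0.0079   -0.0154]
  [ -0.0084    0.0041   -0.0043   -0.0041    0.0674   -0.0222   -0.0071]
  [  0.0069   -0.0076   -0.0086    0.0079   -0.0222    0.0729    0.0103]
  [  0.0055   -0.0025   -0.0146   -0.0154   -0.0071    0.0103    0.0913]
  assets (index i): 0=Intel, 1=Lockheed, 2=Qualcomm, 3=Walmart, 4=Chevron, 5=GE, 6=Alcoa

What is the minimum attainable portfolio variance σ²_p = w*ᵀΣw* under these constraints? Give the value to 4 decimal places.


g=Σ⁻¹μ = [0.9844  2.8646  1.0035  1.5362  1.6363  2.3636  1.5041]
h=Σ⁻¹𝟙 = [14.7724  27.5580  15.3941  8.2137  25.1475  21.7750  14.1638]
a=μᵀg=1.269462  b=𝟙ᵀg=11.892758  c=𝟙ᵀh=127.024534  D=ac−b²=19.815181
λ₁=(c·0.162−b)/D = (127.024534·0.162−11.892758)/19.815181 = 0.438311
λ₂=(a−b·0.162)/D = (1.269462−11.892758·0.162)/19.815181 = -0.033165
w* = 0.438311·g + -0.033165·h:
  w_0 = 0.438311·0.9844 + -0.033165·14.7724 = -0.0585  (Intel)
  w_1 = 0.438311·2.8646 + -0.033165·27.5580 = 0.3416  (Lockheed)
  w_2 = 0.438311·1.0035 + -0.033165·15.3941 = -0.0707  (Qualcomm)
  w_3 = 0.438311·1.5362 + -0.033165·8.2137 = 0.4009  (Walmart)
  w_4 = 0.438311·1.6363 + -0.033165·25.1475 = -0.1168  (Chevron)
  w_5 = 0.438311·2.3636 + -0.033165·21.7750 = 0.3138  (GE)
  w_6 = 0.438311·1.5041 + -0.033165·14.1638 = 0.1895  (Alcoa)
Σw_i=1.0000  μᵀw=0.1620
σ²=wᵀΣw=λ₁·μ_p+λ₂ = 0.438311·0.162 + -0.033165 = 0.037842 ≈ 0.0378

0.0378


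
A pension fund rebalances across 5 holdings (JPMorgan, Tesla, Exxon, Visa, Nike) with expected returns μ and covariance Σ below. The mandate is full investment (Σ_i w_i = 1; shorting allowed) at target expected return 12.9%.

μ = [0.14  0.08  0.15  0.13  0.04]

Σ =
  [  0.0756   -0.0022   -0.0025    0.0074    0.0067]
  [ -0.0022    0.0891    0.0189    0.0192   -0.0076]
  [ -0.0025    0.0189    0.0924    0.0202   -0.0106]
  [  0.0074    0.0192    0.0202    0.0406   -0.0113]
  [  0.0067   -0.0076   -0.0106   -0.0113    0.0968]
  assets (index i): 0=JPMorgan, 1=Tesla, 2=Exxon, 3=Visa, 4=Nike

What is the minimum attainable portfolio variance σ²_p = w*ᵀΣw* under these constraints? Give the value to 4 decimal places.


0.0221

p=Σ⁻¹μ = [1.5953  0.2286  1.1741  2.4227  0.7321]
q=Σ⁻¹𝟙 = [10.5615  6.9043  6.9083  19.6758  13.1950]
a=μᵀp=0.761986  b=𝟙ᵀp=6.152862  c=𝟙ᵀq=57.244961  D=ac−b²=5.762153
λ₁=(c·0.129−b)/D = (57.244961·0.129−6.152862)/5.762153 = 0.213764
λ₂=(a−b·0.129)/D = (0.761986−6.152862·0.129)/5.762153 = -0.005507
w* = 0.213764·p + -0.005507·q:
  w_0 = 0.213764·1.5953 + -0.005507·10.5615 = 0.2829  (JPMorgan)
  w_1 = 0.213764·0.2286 + -0.005507·6.9043 = 0.0108  (Tesla)
  w_2 = 0.213764·1.1741 + -0.005507·6.9083 = 0.2129  (Exxon)
  w_3 = 0.213764·2.4227 + -0.005507·19.6758 = 0.4095  (Visa)
  w_4 = 0.213764·0.7321 + -0.005507·13.1950 = 0.0838  (Nike)
Σw_i=1.0000  μᵀw=0.1290
σ²=wᵀΣw=λ₁·μ_p+λ₂ = 0.213764·0.129 + -0.005507 = 0.022068 ≈ 0.0221


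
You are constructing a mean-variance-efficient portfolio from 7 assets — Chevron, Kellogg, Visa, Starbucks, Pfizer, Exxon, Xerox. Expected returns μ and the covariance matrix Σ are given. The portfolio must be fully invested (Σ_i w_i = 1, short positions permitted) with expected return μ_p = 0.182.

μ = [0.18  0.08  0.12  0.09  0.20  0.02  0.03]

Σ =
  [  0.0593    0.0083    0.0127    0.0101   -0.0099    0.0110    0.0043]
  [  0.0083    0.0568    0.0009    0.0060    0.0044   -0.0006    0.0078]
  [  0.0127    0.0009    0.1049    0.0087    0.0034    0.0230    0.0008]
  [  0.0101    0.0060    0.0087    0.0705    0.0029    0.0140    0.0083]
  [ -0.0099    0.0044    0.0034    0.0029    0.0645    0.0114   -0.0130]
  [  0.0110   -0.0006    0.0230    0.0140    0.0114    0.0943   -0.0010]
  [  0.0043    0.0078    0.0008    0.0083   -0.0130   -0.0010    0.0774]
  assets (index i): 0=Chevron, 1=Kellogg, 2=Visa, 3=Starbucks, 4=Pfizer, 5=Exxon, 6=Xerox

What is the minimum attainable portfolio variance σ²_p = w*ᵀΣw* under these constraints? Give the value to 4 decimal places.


u=Σ⁻¹μ = [3.4776  0.4203  0.7412  0.5908  3.8464  -0.9168  0.7152]
v=Σ⁻¹𝟙 = [14.0588  11.5197  5.4341  7.3060  18.1206  4.5775  13.2410]
a=μᵀu=1.574109  b=𝟙ᵀu=8.874705  c=𝟙ᵀv=74.257823  D=ac−b²=38.129532
λ₁=(c·0.182−b)/D = (74.257823·0.182−8.874705)/38.129532 = 0.121696
λ₂=(a−b·0.182)/D = (1.574109−8.874705·0.182)/38.129532 = -0.001078
w* = 0.121696·u + -0.001078·v:
  w_0 = 0.121696·3.4776 + -0.001078·14.0588 = 0.4081  (Chevron)
  w_1 = 0.121696·0.4203 + -0.001078·11.5197 = 0.0387  (Kellogg)
  w_2 = 0.121696·0.7412 + -0.001078·5.4341 = 0.0843  (Visa)
  w_3 = 0.121696·0.5908 + -0.001078·7.3060 = 0.0640  (Starbucks)
  w_4 = 0.121696·3.8464 + -0.001078·18.1206 = 0.4486  (Pfizer)
  w_5 = 0.121696·-0.9168 + -0.001078·4.5775 = -0.1165  (Exxon)
  w_6 = 0.121696·0.7152 + -0.001078·13.2410 = 0.0728  (Xerox)
Σw_i=1.0000  μᵀw=0.1820
σ²=wᵀΣw=λ₁·μ_p+λ₂ = 0.121696·0.182 + -0.001078 = 0.021071 ≈ 0.0211

0.0211


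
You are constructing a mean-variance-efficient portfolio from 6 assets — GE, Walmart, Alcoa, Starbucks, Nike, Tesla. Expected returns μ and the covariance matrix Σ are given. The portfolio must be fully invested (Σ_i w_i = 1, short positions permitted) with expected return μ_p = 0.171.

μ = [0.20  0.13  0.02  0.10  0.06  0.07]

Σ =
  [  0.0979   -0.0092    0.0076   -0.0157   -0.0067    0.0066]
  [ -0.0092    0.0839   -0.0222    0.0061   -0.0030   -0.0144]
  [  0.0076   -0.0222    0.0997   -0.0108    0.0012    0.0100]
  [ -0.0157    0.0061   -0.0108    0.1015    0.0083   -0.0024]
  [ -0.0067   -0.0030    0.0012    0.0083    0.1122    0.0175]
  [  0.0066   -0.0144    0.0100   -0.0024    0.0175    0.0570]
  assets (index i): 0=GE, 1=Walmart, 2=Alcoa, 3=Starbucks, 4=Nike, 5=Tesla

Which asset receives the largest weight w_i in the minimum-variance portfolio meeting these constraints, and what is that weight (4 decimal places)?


GE (0.5495)

p=Σ⁻¹μ = [2.3449  2.0847  0.4861  1.2708  0.4253  1.3209]
q=Σ⁻¹𝟙 = [12.1835  18.9642  12.8041  11.8384  6.4526  17.1951]
a=μᵀp=0.994786  b=𝟙ᵀp=7.932782  c=𝟙ᵀq=79.437928  D=ac−b²=16.094727
λ₁=(c·0.171−b)/D = (79.437928·0.171−7.932782)/16.094727 = 0.351115
λ₂=(a−b·0.171)/D = (0.994786−7.932782·0.171)/16.094727 = -0.022474
w* = 0.351115·p + -0.022474·q:
  w_0 = 0.351115·2.3449 + -0.022474·12.1835 = 0.5495  (GE)
  w_1 = 0.351115·2.0847 + -0.022474·18.9642 = 0.3058  (Walmart)
  w_2 = 0.351115·0.4861 + -0.022474·12.8041 = -0.1171  (Alcoa)
  w_3 = 0.351115·1.2708 + -0.022474·11.8384 = 0.1801  (Starbucks)
  w_4 = 0.351115·0.4253 + -0.022474·6.4526 = 0.0043  (Nike)
  w_5 = 0.351115·1.3209 + -0.022474·17.1951 = 0.0773  (Tesla)
Σw_i=1.0000  μᵀw=0.1710
σ²=wᵀΣw=λ₁·μ_p+λ₂ = 0.351115·0.171 + -0.022474 = 0.037566 ≈ 0.0376


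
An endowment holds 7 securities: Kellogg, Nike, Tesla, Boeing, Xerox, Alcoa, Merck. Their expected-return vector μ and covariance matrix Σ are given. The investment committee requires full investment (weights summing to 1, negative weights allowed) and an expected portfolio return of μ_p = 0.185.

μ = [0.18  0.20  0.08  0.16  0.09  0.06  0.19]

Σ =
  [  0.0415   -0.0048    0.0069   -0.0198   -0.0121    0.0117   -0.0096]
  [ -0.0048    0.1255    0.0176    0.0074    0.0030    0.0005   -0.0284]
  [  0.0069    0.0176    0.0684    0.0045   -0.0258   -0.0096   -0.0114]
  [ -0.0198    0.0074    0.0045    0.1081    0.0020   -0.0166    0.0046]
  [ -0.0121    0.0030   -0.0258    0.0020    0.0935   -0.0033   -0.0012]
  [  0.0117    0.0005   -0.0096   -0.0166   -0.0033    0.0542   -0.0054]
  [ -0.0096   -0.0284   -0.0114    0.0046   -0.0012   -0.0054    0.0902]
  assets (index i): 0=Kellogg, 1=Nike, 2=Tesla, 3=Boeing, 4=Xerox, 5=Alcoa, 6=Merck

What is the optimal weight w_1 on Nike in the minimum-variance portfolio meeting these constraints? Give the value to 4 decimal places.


p=Σ⁻¹μ = [6.7288  2.2968  1.3227  2.4763  2.1586  1.1243  3.6826]
q=Σ⁻¹𝟙 = [33.7541  9.3248  22.8529  16.1431  21.8296  23.5288  21.3789]
a=μᵀp=3.134006  b=𝟙ᵀp=19.790204  c=𝟙ᵀq=148.812165  D=ac−b²=74.726095
λ₁=(c·0.185−b)/D = (148.812165·0.185−19.790204)/74.726095 = 0.103579
λ₂=(a−b·0.185)/D = (3.134006−19.790204·0.185)/74.726095 = -0.007055
w* = 0.103579·p + -0.007055·q:
  w_0 = 0.103579·6.7288 + -0.007055·33.7541 = 0.4588  (Kellogg)
  w_1 = 0.103579·2.2968 + -0.007055·9.3248 = 0.1721  (Nike)
  w_2 = 0.103579·1.3227 + -0.007055·22.8529 = -0.0242  (Tesla)
  w_3 = 0.103579·2.4763 + -0.007055·16.1431 = 0.1426  (Boeing)
  w_4 = 0.103579·2.1586 + -0.007055·21.8296 = 0.0696  (Xerox)
  w_5 = 0.103579·1.1243 + -0.007055·23.5288 = -0.0495  (Alcoa)
  w_6 = 0.103579·3.6826 + -0.007055·21.3789 = 0.2306  (Merck)
Σw_i=1.0000  μᵀw=0.1850
σ²=wᵀΣw=λ₁·μ_p+λ₂ = 0.103579·0.185 + -0.007055 = 0.012107 ≈ 0.0121

0.1721


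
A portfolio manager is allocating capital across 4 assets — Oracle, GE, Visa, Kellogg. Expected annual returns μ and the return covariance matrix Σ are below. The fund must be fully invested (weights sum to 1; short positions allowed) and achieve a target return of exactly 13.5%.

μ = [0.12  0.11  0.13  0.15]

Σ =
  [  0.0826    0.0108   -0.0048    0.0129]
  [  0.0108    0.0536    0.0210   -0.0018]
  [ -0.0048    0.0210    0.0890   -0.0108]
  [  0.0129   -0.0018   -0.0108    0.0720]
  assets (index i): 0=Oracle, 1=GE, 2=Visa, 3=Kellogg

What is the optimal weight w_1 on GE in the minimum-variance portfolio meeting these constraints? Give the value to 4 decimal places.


g=Σ⁻¹μ = [1.0255  1.3461  1.4595  2.1522]
h=Σ⁻¹𝟙 = [8.7419  13.3438  10.2819  14.1985]
a=μᵀg=0.783691  b=𝟙ᵀg=5.983259  c=𝟙ᵀh=46.566021  D=ac−b²=0.694003
λ₁=(c·0.135−b)/D = (46.566021·0.135−5.983259)/0.694003 = 0.436819
λ₂=(a−b·0.135)/D = (0.783691−5.983259·0.135)/0.694003 = -0.034652
w* = 0.436819·g + -0.034652·h:
  w_0 = 0.436819·1.0255 + -0.034652·8.7419 = 0.1450  (Oracle)
  w_1 = 0.436819·1.3461 + -0.034652·13.3438 = 0.1256  (GE)
  w_2 = 0.436819·1.4595 + -0.034652·10.2819 = 0.2813  (Visa)
  w_3 = 0.436819·2.1522 + -0.034652·14.1985 = 0.4481  (Kellogg)
Σw_i=1.0000  μᵀw=0.1350
σ²=wᵀΣw=λ₁·μ_p+λ₂ = 0.436819·0.135 + -0.034652 = 0.024319 ≈ 0.0243

0.1256


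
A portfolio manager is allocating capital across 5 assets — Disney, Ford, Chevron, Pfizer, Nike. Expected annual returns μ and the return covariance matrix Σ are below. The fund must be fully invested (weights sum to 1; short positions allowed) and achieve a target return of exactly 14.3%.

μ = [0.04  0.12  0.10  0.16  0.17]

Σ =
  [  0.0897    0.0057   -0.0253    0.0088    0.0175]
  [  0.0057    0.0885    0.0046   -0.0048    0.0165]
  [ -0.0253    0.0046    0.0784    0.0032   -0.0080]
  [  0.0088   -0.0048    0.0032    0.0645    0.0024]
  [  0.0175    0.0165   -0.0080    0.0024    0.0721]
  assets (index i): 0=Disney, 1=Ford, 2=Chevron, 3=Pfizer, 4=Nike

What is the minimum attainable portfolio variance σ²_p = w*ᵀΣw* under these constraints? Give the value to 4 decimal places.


p=Σ⁻¹μ = [0.1119  1.0013  1.3772  2.3906  2.1747]
q=Σ⁻¹𝟙 = [11.9669  8.4379  16.6447  13.2849  10.4387]
a=μᵀp=1.014566  b=𝟙ᵀp=7.055855  c=𝟙ᵀq=60.773095  D=ac−b²=11.873216
λ₁=(c·0.143−b)/D = (60.773095·0.143−7.055855)/11.873216 = 0.137679
λ₂=(a−b·0.143)/D = (1.014566−7.055855·0.143)/11.873216 = 0.000470
w* = 0.137679·p + 0.000470·q:
  w_0 = 0.137679·0.1119 + 0.000470·11.9669 = 0.0210  (Disney)
  w_1 = 0.137679·1.0013 + 0.000470·8.4379 = 0.1418  (Ford)
  w_2 = 0.137679·1.3772 + 0.000470·16.6447 = 0.1974  (Chevron)
  w_3 = 0.137679·2.3906 + 0.000470·13.2849 = 0.3354  (Pfizer)
  w_4 = 0.137679·2.1747 + 0.000470·10.4387 = 0.3043  (Nike)
Σw_i=1.0000  μᵀw=0.1430
σ²=wᵀΣw=λ₁·μ_p+λ₂ = 0.137679·0.143 + 0.000470 = 0.020158 ≈ 0.0202

0.0202


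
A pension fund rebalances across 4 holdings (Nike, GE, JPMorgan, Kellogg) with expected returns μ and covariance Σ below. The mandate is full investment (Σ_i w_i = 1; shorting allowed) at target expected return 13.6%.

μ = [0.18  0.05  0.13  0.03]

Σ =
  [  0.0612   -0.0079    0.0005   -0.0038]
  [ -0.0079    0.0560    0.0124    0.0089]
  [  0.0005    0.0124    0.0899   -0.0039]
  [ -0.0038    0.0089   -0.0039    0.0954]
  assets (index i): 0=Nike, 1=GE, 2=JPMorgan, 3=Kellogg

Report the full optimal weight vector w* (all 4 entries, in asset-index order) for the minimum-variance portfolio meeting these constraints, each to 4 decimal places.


0.5327  0.1700  0.2270  0.0703

x=Σ⁻¹μ = [3.0809  0.9734  1.3120  0.4000]
y=Σ⁻¹𝟙 = [19.0744  16.9344  9.1169  10.0348]
a=μᵀx=0.785802  b=𝟙ᵀx=5.766367  c=𝟙ᵀy=55.160628  D=ac−b²=10.094329
λ₁=(c·0.136−b)/D = (55.160628·0.136−5.766367)/10.094329 = 0.171926
λ₂=(a−b·0.136)/D = (0.785802−5.766367·0.136)/10.094329 = 0.000156
w* = 0.171926·x + 0.000156·y:
  w_0 = 0.171926·3.0809 + 0.000156·19.0744 = 0.5327  (Nike)
  w_1 = 0.171926·0.9734 + 0.000156·16.9344 = 0.1700  (GE)
  w_2 = 0.171926·1.3120 + 0.000156·9.1169 = 0.2270  (JPMorgan)
  w_3 = 0.171926·0.4000 + 0.000156·10.0348 = 0.0703  (Kellogg)
Σw_i=1.0000  μᵀw=0.1360
σ²=wᵀΣw=λ₁·μ_p+λ₂ = 0.171926·0.136 + 0.000156 = 0.023538 ≈ 0.0235


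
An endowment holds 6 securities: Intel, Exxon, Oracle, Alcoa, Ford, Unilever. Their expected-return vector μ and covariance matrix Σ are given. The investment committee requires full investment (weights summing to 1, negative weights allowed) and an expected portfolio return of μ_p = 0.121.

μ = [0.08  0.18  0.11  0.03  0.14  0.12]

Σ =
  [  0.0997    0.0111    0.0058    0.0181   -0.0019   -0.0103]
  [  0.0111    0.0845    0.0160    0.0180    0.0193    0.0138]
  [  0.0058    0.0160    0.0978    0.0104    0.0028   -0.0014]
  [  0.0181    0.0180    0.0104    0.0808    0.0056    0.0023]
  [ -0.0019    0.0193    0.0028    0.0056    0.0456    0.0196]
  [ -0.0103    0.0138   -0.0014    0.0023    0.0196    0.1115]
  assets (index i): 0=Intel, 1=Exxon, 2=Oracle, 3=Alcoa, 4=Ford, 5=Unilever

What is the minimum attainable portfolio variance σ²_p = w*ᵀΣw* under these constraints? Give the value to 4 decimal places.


p=Σ⁻¹μ = [0.7803  1.3313  0.8449  -0.3837  2.2757  0.6020]
q=Σ⁻¹𝟙 = [8.9142  2.6195  8.0862  7.3921  17.0271  6.4238]
a=μᵀp=0.774331  b=𝟙ᵀp=5.450534  c=𝟙ᵀq=50.462835  D=ac−b²=9.366615
λ₁=(c·0.121−b)/D = (50.462835·0.121−5.450534)/9.366615 = 0.069979
λ₂=(a−b·0.121)/D = (0.774331−5.450534·0.121)/9.366615 = 0.012258
w* = 0.069979·p + 0.012258·q:
  w_0 = 0.069979·0.7803 + 0.012258·8.9142 = 0.1639  (Intel)
  w_1 = 0.069979·1.3313 + 0.012258·2.6195 = 0.1253  (Exxon)
  w_2 = 0.069979·0.8449 + 0.012258·8.0862 = 0.1582  (Oracle)
  w_3 = 0.069979·-0.3837 + 0.012258·7.3921 = 0.0638  (Alcoa)
  w_4 = 0.069979·2.2757 + 0.012258·17.0271 = 0.3680  (Ford)
  w_5 = 0.069979·0.6020 + 0.012258·6.4238 = 0.1209  (Unilever)
Σw_i=1.0000  μᵀw=0.1210
σ²=wᵀΣw=λ₁·μ_p+λ₂ = 0.069979·0.121 + 0.012258 = 0.020726 ≈ 0.0207

0.0207


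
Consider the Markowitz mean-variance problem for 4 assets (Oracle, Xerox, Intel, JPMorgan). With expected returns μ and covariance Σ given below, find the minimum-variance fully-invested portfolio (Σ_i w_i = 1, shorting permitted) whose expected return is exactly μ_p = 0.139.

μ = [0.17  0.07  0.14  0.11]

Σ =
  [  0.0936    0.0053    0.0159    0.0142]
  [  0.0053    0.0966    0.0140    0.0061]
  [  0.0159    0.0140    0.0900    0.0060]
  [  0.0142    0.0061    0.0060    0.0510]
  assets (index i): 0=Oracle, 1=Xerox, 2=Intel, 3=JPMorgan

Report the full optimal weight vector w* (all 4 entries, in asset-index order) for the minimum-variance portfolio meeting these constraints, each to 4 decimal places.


x=Σ⁻¹μ = [1.3568  0.3826  1.1498  1.5980]
y=Σ⁻¹𝟙 = [6.5149  7.8755  7.6718  15.9493]
a=μᵀx=0.594200  b=𝟙ᵀx=4.487301  c=𝟙ᵀy=38.011568  D=ac−b²=2.450603
λ₁=(c·0.139−b)/D = (38.011568·0.139−4.487301)/2.450603 = 0.324943
λ₂=(a−b·0.139)/D = (0.594200−4.487301·0.139)/2.450603 = -0.012052
w* = 0.324943·x + -0.012052·y:
  w_0 = 0.324943·1.3568 + -0.012052·6.5149 = 0.3624  (Oracle)
  w_1 = 0.324943·0.3826 + -0.012052·7.8755 = 0.0294  (Xerox)
  w_2 = 0.324943·1.1498 + -0.012052·7.6718 = 0.2812  (Intel)
  w_3 = 0.324943·1.5980 + -0.012052·15.9493 = 0.3271  (JPMorgan)
Σw_i=1.0000  μᵀw=0.1390
σ²=wᵀΣw=λ₁·μ_p+λ₂ = 0.324943·0.139 + -0.012052 = 0.033115 ≈ 0.0331

0.3624  0.0294  0.2812  0.3271


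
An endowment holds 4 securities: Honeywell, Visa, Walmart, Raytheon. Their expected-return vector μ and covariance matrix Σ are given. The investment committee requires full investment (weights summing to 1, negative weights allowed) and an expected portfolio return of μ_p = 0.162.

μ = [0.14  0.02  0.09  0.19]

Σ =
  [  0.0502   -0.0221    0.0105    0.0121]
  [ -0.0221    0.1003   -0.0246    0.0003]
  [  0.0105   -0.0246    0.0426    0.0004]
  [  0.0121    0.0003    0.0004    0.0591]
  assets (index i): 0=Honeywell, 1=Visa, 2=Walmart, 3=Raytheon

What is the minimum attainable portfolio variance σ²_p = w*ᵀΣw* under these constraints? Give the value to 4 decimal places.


u=Σ⁻¹μ = [2.1966  1.2282  2.2547  2.7437]
v=Σ⁻¹𝟙 = [20.0844  21.9866  31.1030  12.4863]
a=μᵀu=1.056313  b=𝟙ᵀu=8.423222  c=𝟙ᵀv=85.660336  D=ac−b²=19.533470
λ₁=(c·0.162−b)/D = (85.660336·0.162−8.423222)/19.533470 = 0.279200
λ₂=(a−b·0.162)/D = (1.056313−8.423222·0.162)/19.533470 = -0.015781
w* = 0.279200·u + -0.015781·v:
  w_0 = 0.279200·2.1966 + -0.015781·20.0844 = 0.2964  (Honeywell)
  w_1 = 0.279200·1.2282 + -0.015781·21.9866 = -0.0040  (Visa)
  w_2 = 0.279200·2.2547 + -0.015781·31.1030 = 0.1387  (Walmart)
  w_3 = 0.279200·2.7437 + -0.015781·12.4863 = 0.5690  (Raytheon)
Σw_i=1.0000  μᵀw=0.1620
σ²=wᵀΣw=λ₁·μ_p+λ₂ = 0.279200·0.162 + -0.015781 = 0.029450 ≈ 0.0294

0.0294


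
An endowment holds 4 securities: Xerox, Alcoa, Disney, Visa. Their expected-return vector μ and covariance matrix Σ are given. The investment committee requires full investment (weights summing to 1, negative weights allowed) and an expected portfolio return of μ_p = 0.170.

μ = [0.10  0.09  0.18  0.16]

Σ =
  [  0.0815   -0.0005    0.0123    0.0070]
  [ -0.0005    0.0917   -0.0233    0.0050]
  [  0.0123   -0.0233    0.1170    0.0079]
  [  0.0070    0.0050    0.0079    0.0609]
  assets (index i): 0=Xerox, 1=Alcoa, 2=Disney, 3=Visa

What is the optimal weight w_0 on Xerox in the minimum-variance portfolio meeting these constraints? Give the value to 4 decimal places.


p=Σ⁻¹μ = [0.8088  1.2591  1.5536  2.2294]
q=Σ⁻¹𝟙 = [9.8461  12.5663  9.1318  13.0723]
a=μᵀp=0.830551  b=𝟙ᵀp=5.850869  c=𝟙ᵀq=44.616506  D=ac−b²=2.823612
λ₁=(c·0.170−b)/D = (44.616506·0.170−5.850869)/2.823612 = 0.614085
λ₂=(a−b·0.170)/D = (0.830551−5.850869·0.170)/2.823612 = -0.058116
w* = 0.614085·p + -0.058116·q:
  w_0 = 0.614085·0.8088 + -0.058116·9.8461 = -0.0756  (Xerox)
  w_1 = 0.614085·1.2591 + -0.058116·12.5663 = 0.0429  (Alcoa)
  w_2 = 0.614085·1.5536 + -0.058116·9.1318 = 0.4234  (Disney)
  w_3 = 0.614085·2.2294 + -0.058116·13.0723 = 0.6093  (Visa)
Σw_i=1.0000  μᵀw=0.1700
σ²=wᵀΣw=λ₁·μ_p+λ₂ = 0.614085·0.170 + -0.058116 = 0.046278 ≈ 0.0463

-0.0756


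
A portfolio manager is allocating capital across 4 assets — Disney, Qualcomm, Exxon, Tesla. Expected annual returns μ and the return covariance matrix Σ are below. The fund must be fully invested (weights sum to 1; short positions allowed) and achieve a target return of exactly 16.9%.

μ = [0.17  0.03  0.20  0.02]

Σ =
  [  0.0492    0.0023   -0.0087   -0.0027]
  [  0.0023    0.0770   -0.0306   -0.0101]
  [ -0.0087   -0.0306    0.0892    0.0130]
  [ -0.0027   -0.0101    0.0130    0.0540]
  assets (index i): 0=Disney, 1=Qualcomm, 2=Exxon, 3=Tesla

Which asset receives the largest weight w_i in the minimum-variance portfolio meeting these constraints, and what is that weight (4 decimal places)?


Disney (0.5020)

p=Σ⁻¹μ = [3.9440  1.5318  3.1379  0.0986]
q=Σ⁻¹𝟙 = [23.5874  22.0865  18.2558  19.4340]
a=μᵀp=1.345983  b=𝟙ᵀp=8.712278  c=𝟙ᵀq=83.363572  D=ac−b²=36.302129
λ₁=(c·0.169−b)/D = (83.363572·0.169−8.712278)/36.302129 = 0.148095
λ₂=(a−b·0.169)/D = (1.345983−8.712278·0.169)/36.302129 = -0.003482
w* = 0.148095·p + -0.003482·q:
  w_0 = 0.148095·3.9440 + -0.003482·23.5874 = 0.5020  (Disney)
  w_1 = 0.148095·1.5318 + -0.003482·22.0865 = 0.1499  (Qualcomm)
  w_2 = 0.148095·3.1379 + -0.003482·18.2558 = 0.4011  (Exxon)
  w_3 = 0.148095·0.0986 + -0.003482·19.4340 = -0.0531  (Tesla)
Σw_i=1.0000  μᵀw=0.1690
σ²=wᵀΣw=λ₁·μ_p+λ₂ = 0.148095·0.169 + -0.003482 = 0.021546 ≈ 0.0215


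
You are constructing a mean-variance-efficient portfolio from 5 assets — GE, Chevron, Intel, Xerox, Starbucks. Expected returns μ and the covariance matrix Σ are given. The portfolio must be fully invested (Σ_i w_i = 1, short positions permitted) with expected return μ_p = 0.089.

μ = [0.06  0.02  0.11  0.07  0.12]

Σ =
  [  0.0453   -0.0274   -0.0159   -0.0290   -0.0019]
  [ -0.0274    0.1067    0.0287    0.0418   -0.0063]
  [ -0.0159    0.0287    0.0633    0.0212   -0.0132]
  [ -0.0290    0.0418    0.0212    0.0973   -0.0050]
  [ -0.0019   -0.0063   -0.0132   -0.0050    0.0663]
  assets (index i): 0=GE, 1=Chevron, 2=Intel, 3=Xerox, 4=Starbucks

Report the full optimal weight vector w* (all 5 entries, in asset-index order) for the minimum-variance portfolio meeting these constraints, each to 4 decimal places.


g=Σ⁻¹μ = [3.1099  -0.0598  2.6615  1.2214  2.5154]
h=Σ⁻¹𝟙 = [47.7176  10.6094  22.3520  16.2605  23.1350]
a=μᵀg=0.865509  b=𝟙ᵀg=9.448394  c=𝟙ᵀh=120.074425  D=ac−b²=14.653337
λ₁=(c·0.089−b)/D = (120.074425·0.089−9.448394)/14.653337 = 0.084502
λ₂=(a−b·0.089)/D = (0.865509−9.448394·0.089)/14.653337 = 0.001679
w* = 0.084502·g + 0.001679·h:
  w_0 = 0.084502·3.1099 + 0.001679·47.7176 = 0.3429  (GE)
  w_1 = 0.084502·-0.0598 + 0.001679·10.6094 = 0.0128  (Chevron)
  w_2 = 0.084502·2.6615 + 0.001679·22.3520 = 0.2624  (Intel)
  w_3 = 0.084502·1.2214 + 0.001679·16.2605 = 0.1305  (Xerox)
  w_4 = 0.084502·2.5154 + 0.001679·23.1350 = 0.2514  (Starbucks)
Σw_i=1.0000  μᵀw=0.0890
σ²=wᵀΣw=λ₁·μ_p+λ₂ = 0.084502·0.089 + 0.001679 = 0.009200 ≈ 0.0092

0.3429  0.0128  0.2624  0.1305  0.2514
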